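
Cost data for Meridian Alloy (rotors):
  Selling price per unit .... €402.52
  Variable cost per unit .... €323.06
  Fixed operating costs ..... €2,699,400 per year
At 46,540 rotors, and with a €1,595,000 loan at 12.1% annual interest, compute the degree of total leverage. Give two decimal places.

At 46,540 units, contribution = 46,540 × €79.46 = €3,698,068.40.
EBIT = €3,698,068.40 − €2,699,400 = €998,668.40. Interest = €192,995.00.
DOL = €3,698,068.40 ÷ €998,668.40 = 3.7030; DFL = €998,668.40 ÷ €805,673.40 = 1.2395.
Combined leverage = 3.7030 × 1.2395 = 4.5899.

4.59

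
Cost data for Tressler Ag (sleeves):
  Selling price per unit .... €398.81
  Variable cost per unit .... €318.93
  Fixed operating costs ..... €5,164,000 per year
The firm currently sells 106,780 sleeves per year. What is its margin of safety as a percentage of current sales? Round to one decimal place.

Unit CM = price − variable cost = €398.81 − €318.93 = €79.88. Break-even units = €5,164,000 ÷ €79.88 = 64,646.97; break-even revenue = 64,646.97 × €398.81 = €25,781,858.29.
Actual sales revenue = 106,780 × €398.81 = €42,584,931.80.
Margin of safety = (€42,584,931.80 − €25,781,858.29) ÷ €42,584,931.80 = 39.5%.

39.5%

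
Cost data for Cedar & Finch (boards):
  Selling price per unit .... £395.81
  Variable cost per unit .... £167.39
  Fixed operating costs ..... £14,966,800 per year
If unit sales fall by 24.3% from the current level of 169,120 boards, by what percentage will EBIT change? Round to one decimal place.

-39.7%

At 169,120 units, contribution = 169,120 × £228.42 = £38,630,390.40.
Operating income = contribution − fixed costs = £38,630,390.40 − £14,966,800 = £23,663,590.40.
Degree of operating leverage = £38,630,390.40 / £23,663,590.40 = 1.6325.
So EBIT moves 1.6325 × (-24.3%) = -39.7%.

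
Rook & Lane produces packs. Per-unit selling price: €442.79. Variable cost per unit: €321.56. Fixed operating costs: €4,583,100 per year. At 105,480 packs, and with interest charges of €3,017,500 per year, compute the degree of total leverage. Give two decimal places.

Contribution at this volume is 105,480 × €121.23 = €12,787,340.40.
EBIT = €12,787,340.40 − €4,583,100 = €8,204,240.40. Interest = €3,017,500.00, so EBIT − I = €5,186,740.40.
DCL = contribution ÷ (EBIT − I) = €12,787,340.40 ÷ €5,186,740.40 = 2.4654.

2.47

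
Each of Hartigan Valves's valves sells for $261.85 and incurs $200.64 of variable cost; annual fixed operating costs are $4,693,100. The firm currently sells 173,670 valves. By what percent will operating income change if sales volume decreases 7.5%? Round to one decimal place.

At 173,670 units, contribution = 173,670 × $61.21 = $10,630,340.70.
EBIT = $10,630,340.70 − $4,693,100 = $5,937,240.70.
Degree of operating leverage = $10,630,340.70 / $5,937,240.70 = 1.7905.
%ΔEBIT = DOL × %ΔSales = 1.7905 × -7.5% = -13.4%.

-13.4%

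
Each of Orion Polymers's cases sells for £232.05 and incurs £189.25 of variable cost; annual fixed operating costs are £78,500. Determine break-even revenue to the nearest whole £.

CM per unit = £232.05 − £189.25 = £42.80; CM ratio = £42.80 / £232.05 = 0.1844.
Break-even revenue = fixed costs × price ÷ CM = £78,500 × £232.05 ÷ £42.80 = £425,606.

£425,606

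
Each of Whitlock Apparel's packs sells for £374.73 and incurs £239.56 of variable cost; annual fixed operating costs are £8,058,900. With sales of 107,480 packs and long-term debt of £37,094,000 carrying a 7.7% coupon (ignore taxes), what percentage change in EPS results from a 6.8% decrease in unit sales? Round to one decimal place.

-27.3%

Total contribution margin = 107,480 × £135.17 = £14,528,071.60.
Operating income = contribution − fixed costs = £14,528,071.60 − £8,058,900 = £6,469,171.60.
After interest of £2,856,238.00, pre-tax earnings = £3,612,933.60.
DCL = total CM / (EBIT − I) = £14,528,071.60 / £3,612,933.60 = 4.0211.
%ΔEPS = DCL × %ΔSales = 4.0211 × -6.8% = -27.3%.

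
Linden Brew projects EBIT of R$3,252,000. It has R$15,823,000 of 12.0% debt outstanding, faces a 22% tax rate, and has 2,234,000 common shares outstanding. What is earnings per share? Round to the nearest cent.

Pre-tax income = R$3,252,000 − R$1,898,760.00 = R$1,353,240.00.
After tax at 22%: net income = R$1,353,240.00 × 0.78 = R$1,055,527.20.
EPS = R$1,055,527.20 ÷ 2,234,000 = R$0.47.

R$0.47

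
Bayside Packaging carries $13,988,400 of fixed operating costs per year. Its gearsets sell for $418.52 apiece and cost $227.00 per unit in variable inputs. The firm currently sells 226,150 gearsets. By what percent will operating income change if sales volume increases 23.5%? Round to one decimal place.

At 226,150 units, contribution = 226,150 × $191.52 = $43,312,248.00.
Subtracting fixed costs: EBIT = $43,312,248.00 − $13,988,400 = $29,323,848.00.
DOL = contribution ÷ EBIT = $43,312,248.00 ÷ $29,323,848.00 = 1.4770.
%ΔEBIT = DOL × %ΔSales = 1.4770 × +23.5% = +34.7%.

+34.7%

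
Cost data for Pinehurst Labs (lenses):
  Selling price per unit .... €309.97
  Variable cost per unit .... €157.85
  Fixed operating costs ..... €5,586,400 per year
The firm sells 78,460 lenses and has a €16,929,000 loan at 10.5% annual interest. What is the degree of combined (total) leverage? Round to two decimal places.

Contribution at this volume is 78,460 × €152.12 = €11,935,335.20.
Operating income = contribution − fixed costs = €11,935,335.20 − €5,586,400 = €6,348,935.20. Interest = €1,777,545.00.
DOL = €11,935,335.20 ÷ €6,348,935.20 = 1.8799; DFL = €6,348,935.20 ÷ €4,571,390.20 = 1.3888.
DCL = DOL × DFL = 1.8799 × 1.3888 = 2.6108.

2.61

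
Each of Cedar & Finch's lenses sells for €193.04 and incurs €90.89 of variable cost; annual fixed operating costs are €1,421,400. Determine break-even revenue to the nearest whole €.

€2,686,119

CM per unit = €193.04 − €90.89 = €102.15; CM ratio = €102.15 / €193.04 = 0.5292.
Break-even revenue = fixed costs × price ÷ CM = €1,421,400 × €193.04 ÷ €102.15 = €2,686,119.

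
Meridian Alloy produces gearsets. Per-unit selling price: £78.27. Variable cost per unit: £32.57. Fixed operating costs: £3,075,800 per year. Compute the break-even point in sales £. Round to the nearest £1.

Contribution margin per unit = £78.27 − £32.57 = £45.70, a CM ratio of £45.70 ÷ £78.27 = 0.5839.
Break-even revenue = fixed costs × price ÷ CM = £3,075,800 × £78.27 ÷ £45.70 = £5,267,896.

£5,267,896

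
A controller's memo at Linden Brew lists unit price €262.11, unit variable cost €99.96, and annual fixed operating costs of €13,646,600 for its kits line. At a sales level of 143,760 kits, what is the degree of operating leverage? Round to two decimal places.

2.41

Contribution at this volume is 143,760 × €162.15 = €23,310,684.00.
EBIT = €23,310,684.00 − €13,646,600 = €9,664,084.00.
DOL = contribution ÷ EBIT = €23,310,684.00 ÷ €9,664,084.00 = 2.4121.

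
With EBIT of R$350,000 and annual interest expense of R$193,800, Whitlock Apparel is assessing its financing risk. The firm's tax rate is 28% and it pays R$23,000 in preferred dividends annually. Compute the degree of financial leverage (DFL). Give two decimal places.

2.82

Interest = R$193,800.00.
Pre-tax preferred-dividend burden = R$23,000 ÷ (1 − 0.28) = R$31,944.44.
DFL = EBIT ÷ [EBIT − I − D_p/(1−t)] = R$350,000 ÷ [R$350,000 − R$193,800.00 − R$31,944.44] = R$350,000 ÷ R$124,255.56 = 2.8168.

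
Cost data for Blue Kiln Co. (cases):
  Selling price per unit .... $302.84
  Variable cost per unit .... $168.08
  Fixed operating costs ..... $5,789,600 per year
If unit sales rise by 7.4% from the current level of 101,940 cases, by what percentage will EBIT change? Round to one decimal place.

Total contribution margin = 101,940 × $134.76 = $13,737,434.40.
Operating income = contribution − fixed costs = $13,737,434.40 − $5,789,600 = $7,947,834.40.
Degree of operating leverage = $13,737,434.40 / $7,947,834.40 = 1.7285.
%ΔEBIT = DOL × %ΔSales = 1.7285 × +7.4% = +12.8%.

+12.8%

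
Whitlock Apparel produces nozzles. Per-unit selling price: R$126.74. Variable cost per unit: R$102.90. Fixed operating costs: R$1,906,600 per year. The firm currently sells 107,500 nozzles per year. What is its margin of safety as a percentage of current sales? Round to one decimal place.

25.6%

Contribution margin per unit = R$126.74 − R$102.90 = R$23.84. Break-even units = R$1,906,600 ÷ R$23.84 = 79,974.83; break-even revenue = 79,974.83 × R$126.74 = R$10,136,010.23.
Actual sales revenue = 107,500 × R$126.74 = R$13,624,550.00.
Margin of safety = (R$13,624,550.00 − R$10,136,010.23) ÷ R$13,624,550.00 = 25.6%.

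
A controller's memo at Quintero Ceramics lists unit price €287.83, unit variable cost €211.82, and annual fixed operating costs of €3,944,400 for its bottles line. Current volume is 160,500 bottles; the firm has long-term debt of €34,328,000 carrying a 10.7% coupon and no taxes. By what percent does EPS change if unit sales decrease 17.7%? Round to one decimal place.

-47.1%

At 160,500 units, contribution = 160,500 × €76.01 = €12,199,605.00.
Operating income = contribution − fixed costs = €12,199,605.00 − €3,944,400 = €8,255,205.00.
Interest = €3,673,096.00, so EBIT − I = €4,582,109.00.
DCL = total CM / (EBIT − I) = €12,199,605.00 / €4,582,109.00 = 2.6624.
%ΔEPS = DCL × %ΔSales = 2.6624 × -17.7% = -47.1%.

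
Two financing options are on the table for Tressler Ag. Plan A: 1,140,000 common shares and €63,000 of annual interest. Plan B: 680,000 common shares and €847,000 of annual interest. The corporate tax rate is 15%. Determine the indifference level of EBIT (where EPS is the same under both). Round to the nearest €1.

Set EPS_A = EPS_B: (EBIT − €63,000)(1 − 0.15) ÷ 1,140,000 = (EBIT − €847,000)(1 − 0.15) ÷ 680,000.
Cancelling (1 − t) and cross-multiplying: 680,000·(EBIT − 63,000) = 1,140,000·(EBIT − 847,000).
EBIT × (1,140,000 − 680,000) = 847,000 × 1,140,000 − 63,000 × 680,000 = 922,740,000,000, so EBIT = 922,740,000,000 ÷ 460,000 = 2,005,956.52.

€2,005,957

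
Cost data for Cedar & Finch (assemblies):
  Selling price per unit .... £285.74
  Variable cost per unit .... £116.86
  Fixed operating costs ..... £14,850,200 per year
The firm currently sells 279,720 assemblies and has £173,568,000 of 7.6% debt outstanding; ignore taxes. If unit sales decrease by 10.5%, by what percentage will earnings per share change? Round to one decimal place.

-25.8%

At 279,720 units, contribution = 279,720 × £168.88 = £47,239,113.60.
Subtracting fixed costs: EBIT = £47,239,113.60 − £14,850,200 = £32,388,913.60.
After interest of £13,191,168.00, pre-tax earnings = £19,197,745.60.
Degree of combined leverage = contribution ÷ (EBIT − I) = £47,239,113.60 ÷ £19,197,745.60 = 2.4607.
%ΔEPS = DCL × %ΔSales = 2.4607 × -10.5% = -25.8%.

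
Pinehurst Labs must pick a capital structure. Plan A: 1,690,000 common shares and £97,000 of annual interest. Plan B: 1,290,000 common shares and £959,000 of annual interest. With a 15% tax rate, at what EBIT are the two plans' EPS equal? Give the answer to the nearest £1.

At indifference, (EBIT − 97,000)(1 − t)/1,690,000 = (EBIT − 959,000)(1 − t)/1,290,000.
Cancelling (1 − t) and cross-multiplying: 1,290,000·(EBIT − 97,000) = 1,690,000·(EBIT − 959,000).
Solving, EBIT = (959,000·1,690,000 − 97,000·1,290,000) / (1,690,000 − 1,290,000) = 1,495,580,000,000 / 400,000 = 3,738,950.00.

£3,738,950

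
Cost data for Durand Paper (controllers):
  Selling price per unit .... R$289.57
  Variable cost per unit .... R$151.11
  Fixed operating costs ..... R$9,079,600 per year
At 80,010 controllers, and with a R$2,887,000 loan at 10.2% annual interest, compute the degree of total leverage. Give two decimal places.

6.50

Total contribution margin = 80,010 × R$138.46 = R$11,078,184.60.
Operating income = contribution − fixed costs = R$11,078,184.60 − R$9,079,600 = R$1,998,584.60. Interest = R$294,474.00.
DOL = R$11,078,184.60 ÷ R$1,998,584.60 = 5.5430; DFL = R$1,998,584.60 ÷ R$1,704,110.60 = 1.1728.
Combined leverage = 5.5430 × 1.1728 = 6.5008.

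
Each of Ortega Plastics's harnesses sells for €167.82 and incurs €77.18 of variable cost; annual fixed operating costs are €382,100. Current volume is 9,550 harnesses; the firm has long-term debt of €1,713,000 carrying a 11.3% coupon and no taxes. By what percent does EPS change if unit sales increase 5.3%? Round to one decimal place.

+15.8%

At 9,550 units, contribution = 9,550 × €90.64 = €865,612.00.
Subtracting fixed costs: EBIT = €865,612.00 − €382,100 = €483,512.00.
Interest = €193,569.00, so EBIT − I = €289,943.00.
DCL = total CM / (EBIT − I) = €865,612.00 / €289,943.00 = 2.9855.
%ΔEPS = DCL × %ΔSales = 2.9855 × +5.3% = +15.8%.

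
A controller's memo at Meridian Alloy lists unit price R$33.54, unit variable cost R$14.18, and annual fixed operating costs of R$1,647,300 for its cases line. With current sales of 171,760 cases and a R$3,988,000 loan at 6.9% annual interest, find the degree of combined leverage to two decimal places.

Total contribution margin = 171,760 × R$19.36 = R$3,325,273.60.
Operating income = contribution − fixed costs = R$3,325,273.60 − R$1,647,300 = R$1,677,973.60. Interest = R$275,172.00, so EBIT − I = R$1,402,801.60.
DCL = contribution ÷ (EBIT − I) = R$3,325,273.60 ÷ R$1,402,801.60 = 2.3705.

2.37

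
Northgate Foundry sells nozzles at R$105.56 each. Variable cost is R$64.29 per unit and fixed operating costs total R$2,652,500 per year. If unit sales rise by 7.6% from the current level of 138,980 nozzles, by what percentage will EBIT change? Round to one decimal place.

At 138,980 units, contribution = 138,980 × R$41.27 = R$5,735,704.60.
Operating income = contribution − fixed costs = R$5,735,704.60 − R$2,652,500 = R$3,083,204.60.
So DOL = total CM / EBIT = R$5,735,704.60 / R$3,083,204.60 = 1.8603.
%ΔEBIT = DOL × %ΔSales = 1.8603 × +7.6% = +14.1%.

+14.1%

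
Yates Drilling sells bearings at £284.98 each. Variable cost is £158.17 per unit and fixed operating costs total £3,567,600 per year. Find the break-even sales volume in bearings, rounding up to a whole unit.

28,134 bearings

Contribution margin per unit = £284.98 − £158.17 = £126.81.
Break-even Q = £3,567,600 / £126.81 = 28,133.43 → 28,134 bearings.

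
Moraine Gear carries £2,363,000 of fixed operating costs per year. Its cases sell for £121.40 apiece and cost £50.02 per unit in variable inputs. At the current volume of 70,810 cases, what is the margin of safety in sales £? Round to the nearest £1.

£4,577,446

Contribution margin per unit = £121.40 − £50.02 = £71.38. Break-even units = £2,363,000 ÷ £71.38 = 33,104.51; break-even revenue = 33,104.51 × £121.40 = £4,018,887.64.
Actual sales revenue = 70,810 × £121.40 = £8,596,334.00.
Margin of safety = £8,596,334.00 − £4,018,887.64 = £4,577,446.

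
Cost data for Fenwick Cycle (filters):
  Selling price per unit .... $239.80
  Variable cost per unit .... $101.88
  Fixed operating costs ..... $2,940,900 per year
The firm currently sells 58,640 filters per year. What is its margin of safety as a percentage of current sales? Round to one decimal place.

63.6%

Contribution margin per unit = $239.80 − $101.88 = $137.92. Break-even units = $2,940,900 ÷ $137.92 = 21,323.23; break-even revenue = 21,323.23 × $239.80 = $5,113,310.76.
Current sales = 58,640 × $239.80 = $14,061,872.00.
Margin of safety = ($14,061,872.00 − $5,113,310.76) ÷ $14,061,872.00 = 63.6%.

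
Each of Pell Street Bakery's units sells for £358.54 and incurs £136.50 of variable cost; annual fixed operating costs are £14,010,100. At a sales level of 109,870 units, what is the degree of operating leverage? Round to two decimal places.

Total contribution margin = 109,870 × £222.04 = £24,395,534.80.
Operating income = contribution − fixed costs = £24,395,534.80 − £14,010,100 = £10,385,434.80.
So DOL = total CM / EBIT = £24,395,534.80 / £10,385,434.80 = 2.3490.

2.35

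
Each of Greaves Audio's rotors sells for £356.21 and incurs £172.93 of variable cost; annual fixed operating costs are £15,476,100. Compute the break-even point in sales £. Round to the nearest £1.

£30,078,250

Contribution margin per unit = £356.21 − £172.93 = £183.28, a CM ratio of £183.28 ÷ £356.21 = 0.5145.
Break-even sales = FC ÷ CM ratio = £15,476,100 × £356.21 / £183.28 = £30,078,250.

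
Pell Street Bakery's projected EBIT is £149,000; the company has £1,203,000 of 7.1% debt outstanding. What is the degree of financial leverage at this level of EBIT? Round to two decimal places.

2.34

Interest = £85,413.00.
Degree of financial leverage = EBIT / (EBIT − interest) = £149,000 / £63,587.00 = 2.3432.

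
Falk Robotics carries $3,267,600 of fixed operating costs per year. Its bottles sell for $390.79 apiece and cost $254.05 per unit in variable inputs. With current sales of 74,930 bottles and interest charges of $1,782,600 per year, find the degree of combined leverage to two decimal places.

1.97

Total contribution margin = 74,930 × $136.74 = $10,245,928.20.
EBIT = $10,245,928.20 − $3,267,600 = $6,978,328.20. Interest = $1,782,600.00, so EBIT − I = $5,195,728.20.
DCL = contribution ÷ (EBIT − I) = $10,245,928.20 ÷ $5,195,728.20 = 1.9720.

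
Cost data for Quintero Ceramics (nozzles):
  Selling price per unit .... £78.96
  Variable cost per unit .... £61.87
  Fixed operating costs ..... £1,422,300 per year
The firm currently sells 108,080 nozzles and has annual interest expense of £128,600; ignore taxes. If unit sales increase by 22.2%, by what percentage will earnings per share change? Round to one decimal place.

Total contribution margin = 108,080 × £17.09 = £1,847,087.20.
Operating income = contribution − fixed costs = £1,847,087.20 − £1,422,300 = £424,787.20.
Interest = £128,600.00, so EBIT − I = £296,187.20.
Degree of combined leverage = contribution ÷ (EBIT − I) = £1,847,087.20 ÷ £296,187.20 = 6.2362.
EPS therefore changes by 6.2362 × (+22.2%) = +138.4%.

+138.4%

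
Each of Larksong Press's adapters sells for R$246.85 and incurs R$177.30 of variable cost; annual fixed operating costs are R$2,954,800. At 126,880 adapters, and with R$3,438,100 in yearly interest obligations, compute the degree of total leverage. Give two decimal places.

3.63

At 126,880 units, contribution = 126,880 × R$69.55 = R$8,824,504.00.
EBIT = R$8,824,504.00 − R$2,954,800 = R$5,869,704.00. Interest = R$3,438,100.00.
DOL = R$8,824,504.00 ÷ R$5,869,704.00 = 1.5034; DFL = R$5,869,704.00 ÷ R$2,431,604.00 = 2.4139.
Combined leverage = 1.5034 × 2.4139 = 3.6291.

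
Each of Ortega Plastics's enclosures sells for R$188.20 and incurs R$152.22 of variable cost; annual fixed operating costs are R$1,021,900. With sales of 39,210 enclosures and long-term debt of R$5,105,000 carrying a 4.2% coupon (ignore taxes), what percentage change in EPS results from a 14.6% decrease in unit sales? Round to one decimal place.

-118.1%

Contribution at this volume is 39,210 × R$35.98 = R$1,410,775.80.
Operating income = contribution − fixed costs = R$1,410,775.80 − R$1,021,900 = R$388,875.80.
Interest = R$214,410.00, so EBIT − I = R$174,465.80.
DCL = total CM / (EBIT − I) = R$1,410,775.80 / R$174,465.80 = 8.0863.
%ΔEPS = DCL × %ΔSales = 8.0863 × -14.6% = -118.1%.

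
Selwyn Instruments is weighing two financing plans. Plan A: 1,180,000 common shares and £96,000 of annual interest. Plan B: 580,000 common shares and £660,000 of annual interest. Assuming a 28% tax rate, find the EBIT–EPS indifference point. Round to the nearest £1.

£1,205,200

At indifference, (EBIT − 96,000)(1 − t)/1,180,000 = (EBIT − 660,000)(1 − t)/580,000.
The (1 − t) factor cancels: (EBIT − 96,000) × 580,000 = (EBIT − 660,000) × 1,180,000.
Solving, EBIT = (660,000·1,180,000 − 96,000·580,000) / (1,180,000 − 580,000) = 723,120,000,000 / 600,000 = 1,205,200.00.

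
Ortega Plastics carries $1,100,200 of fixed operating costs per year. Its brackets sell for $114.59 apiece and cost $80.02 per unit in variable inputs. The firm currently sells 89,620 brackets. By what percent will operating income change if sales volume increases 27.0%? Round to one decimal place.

+41.9%

Contribution at this volume is 89,620 × $34.57 = $3,098,163.40.
Operating income = contribution − fixed costs = $3,098,163.40 − $1,100,200 = $1,997,963.40.
Degree of operating leverage = $3,098,163.40 / $1,997,963.40 = 1.5507.
%ΔEBIT = DOL × %ΔSales = 1.5507 × +27.0% = +41.9%.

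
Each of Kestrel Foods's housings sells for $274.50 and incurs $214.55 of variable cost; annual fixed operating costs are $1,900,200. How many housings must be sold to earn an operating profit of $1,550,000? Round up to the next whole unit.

Unit CM = price − variable cost = $274.50 − $214.55 = $59.95.
Need Q such that Q × $59.95 − $1,900,200 = $1,550,000, i.e. Q = $3,450,200 / $59.95 = 57,551.29 → 57,552.

57,552 housings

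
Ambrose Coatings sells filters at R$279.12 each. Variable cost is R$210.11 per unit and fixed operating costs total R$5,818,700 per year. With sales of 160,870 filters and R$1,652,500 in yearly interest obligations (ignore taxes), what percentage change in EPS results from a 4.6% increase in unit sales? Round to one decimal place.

Contribution at this volume is 160,870 × R$69.01 = R$11,101,638.70.
EBIT = R$11,101,638.70 − R$5,818,700 = R$5,282,938.70.
Interest = R$1,652,500.00, so EBIT − I = R$3,630,438.70.
Degree of combined leverage = contribution ÷ (EBIT − I) = R$11,101,638.70 ÷ R$3,630,438.70 = 3.0579.
EPS therefore changes by 3.0579 × (+4.6%) = +14.1%.

+14.1%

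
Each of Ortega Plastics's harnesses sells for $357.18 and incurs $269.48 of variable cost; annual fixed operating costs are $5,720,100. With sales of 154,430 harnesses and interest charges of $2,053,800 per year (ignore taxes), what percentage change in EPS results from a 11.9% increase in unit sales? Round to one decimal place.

At 154,430 units, contribution = 154,430 × $87.70 = $13,543,511.00.
Operating income = contribution − fixed costs = $13,543,511.00 − $5,720,100 = $7,823,411.00.
Interest = $2,053,800.00, so EBIT − I = $5,769,611.00.
DCL = total CM / (EBIT − I) = $13,543,511.00 / $5,769,611.00 = 2.3474.
%ΔEPS = DCL × %ΔSales = 2.3474 × +11.9% = +27.9%.

+27.9%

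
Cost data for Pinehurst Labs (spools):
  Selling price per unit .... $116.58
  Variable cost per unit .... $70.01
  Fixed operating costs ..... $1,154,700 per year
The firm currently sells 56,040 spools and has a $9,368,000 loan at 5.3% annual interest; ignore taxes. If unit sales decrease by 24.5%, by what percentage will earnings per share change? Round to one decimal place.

-66.7%

At 56,040 units, contribution = 56,040 × $46.57 = $2,609,782.80.
Subtracting fixed costs: EBIT = $2,609,782.80 − $1,154,700 = $1,455,082.80.
After interest of $496,504.00, pre-tax earnings = $958,578.80.
Degree of combined leverage = contribution ÷ (EBIT − I) = $2,609,782.80 ÷ $958,578.80 = 2.7226.
%ΔEPS = DCL × %ΔSales = 2.7226 × -24.5% = -66.7%.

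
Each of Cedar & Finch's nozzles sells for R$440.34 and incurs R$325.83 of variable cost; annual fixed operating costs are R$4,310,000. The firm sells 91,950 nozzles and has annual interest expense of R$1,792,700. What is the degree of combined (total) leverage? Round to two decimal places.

2.38

Contribution at this volume is 91,950 × R$114.51 = R$10,529,194.50.
Operating income = contribution − fixed costs = R$10,529,194.50 − R$4,310,000 = R$6,219,194.50. Interest = R$1,792,700.00.
DOL = R$10,529,194.50 ÷ R$6,219,194.50 = 1.6930; DFL = R$6,219,194.50 ÷ R$4,426,494.50 = 1.4050.
Combined leverage = 1.6930 × 1.4050 = 2.3787.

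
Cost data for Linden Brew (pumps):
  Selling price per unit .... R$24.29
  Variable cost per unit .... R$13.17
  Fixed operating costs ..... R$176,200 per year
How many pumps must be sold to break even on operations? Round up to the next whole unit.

15,846 pumps

Each unit contributes R$24.29 − R$13.17 = R$11.12.
Break-even Q = R$176,200 / R$11.12 = 15,845.32 → 15,846 pumps.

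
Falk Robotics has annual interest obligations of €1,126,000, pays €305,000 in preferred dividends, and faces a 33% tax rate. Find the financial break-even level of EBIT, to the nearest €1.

Grossing the preferred dividend up to pre-tax terms: €305,000 / (1 − 0.33) = €455,223.88.
EPS = 0 when EBIT covers interest plus the pre-tax preferred burden: €1,126,000 + €455,223.88 = €1,581,223.88.

€1,581,224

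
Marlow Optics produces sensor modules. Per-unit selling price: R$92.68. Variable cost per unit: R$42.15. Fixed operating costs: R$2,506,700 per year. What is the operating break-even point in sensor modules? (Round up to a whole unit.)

Each unit contributes R$92.68 − R$42.15 = R$50.53.
Units to break even: R$2,506,700 ÷ R$50.53 = 49,608.15, rounded up to 49,609.

49,609 sensor modules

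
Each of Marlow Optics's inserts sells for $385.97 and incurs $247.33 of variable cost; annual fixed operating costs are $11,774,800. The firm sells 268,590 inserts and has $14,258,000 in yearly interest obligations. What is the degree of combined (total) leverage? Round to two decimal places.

At 268,590 units, contribution = 268,590 × $138.64 = $37,237,317.60.
Subtracting fixed costs: EBIT = $37,237,317.60 − $11,774,800 = $25,462,517.60. Interest = $14,258,000.00, so EBIT − I = $11,204,517.60.
DCL = contribution ÷ (EBIT − I) = $37,237,317.60 ÷ $11,204,517.60 = 3.3234.

3.32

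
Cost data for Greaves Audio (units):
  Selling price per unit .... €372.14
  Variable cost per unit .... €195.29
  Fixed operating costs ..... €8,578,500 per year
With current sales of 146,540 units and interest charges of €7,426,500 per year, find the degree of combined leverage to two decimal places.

2.61

Total contribution margin = 146,540 × €176.85 = €25,915,599.00.
EBIT = €25,915,599.00 − €8,578,500 = €17,337,099.00. Interest = €7,426,500.00.
DOL = €25,915,599.00 ÷ €17,337,099.00 = 1.4948; DFL = €17,337,099.00 ÷ €9,910,599.00 = 1.7493.
DCL = DOL × DFL = 1.4948 × 1.7493 = 2.6149.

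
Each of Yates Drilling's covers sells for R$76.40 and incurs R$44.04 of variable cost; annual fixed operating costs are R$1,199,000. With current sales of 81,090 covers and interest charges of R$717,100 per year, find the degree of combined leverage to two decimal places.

3.71

At 81,090 units, contribution = 81,090 × R$32.36 = R$2,624,072.40.
Operating income = contribution − fixed costs = R$2,624,072.40 − R$1,199,000 = R$1,425,072.40. Interest = R$717,100.00, so EBIT − I = R$707,972.40.
Degree of total leverage = total CM / (EBIT − interest) = R$2,624,072.40 / R$707,972.40 = 3.7065.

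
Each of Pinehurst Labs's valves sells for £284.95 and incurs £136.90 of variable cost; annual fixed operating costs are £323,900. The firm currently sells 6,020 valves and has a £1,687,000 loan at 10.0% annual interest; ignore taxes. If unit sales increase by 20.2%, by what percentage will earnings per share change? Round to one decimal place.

Contribution at this volume is 6,020 × £148.05 = £891,261.00.
EBIT = £891,261.00 − £323,900 = £567,361.00.
Interest = £168,700.00, so EBIT − I = £398,661.00.
DCL = total CM / (EBIT − I) = £891,261.00 / £398,661.00 = 2.2356.
EPS therefore changes by 2.2356 × (+20.2%) = +45.2%.

+45.2%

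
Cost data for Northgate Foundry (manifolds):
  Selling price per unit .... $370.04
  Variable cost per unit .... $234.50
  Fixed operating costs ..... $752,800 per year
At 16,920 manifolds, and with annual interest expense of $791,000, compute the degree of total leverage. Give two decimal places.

Contribution at this volume is 16,920 × $135.54 = $2,293,336.80.
Operating income = contribution − fixed costs = $2,293,336.80 − $752,800 = $1,540,536.80. Interest = $791,000.00.
DOL = $2,293,336.80 ÷ $1,540,536.80 = 1.4887; DFL = $1,540,536.80 ÷ $749,536.80 = 2.0553.
Combined leverage = 1.4887 × 2.0553 = 3.0597.

3.06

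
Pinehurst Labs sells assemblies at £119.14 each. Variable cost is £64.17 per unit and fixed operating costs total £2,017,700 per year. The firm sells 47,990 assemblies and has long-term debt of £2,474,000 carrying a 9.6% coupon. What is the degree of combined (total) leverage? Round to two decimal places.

At 47,990 units, contribution = 47,990 × £54.97 = £2,638,010.30.
EBIT = £2,638,010.30 − £2,017,700 = £620,310.30. Interest = £237,504.00, so EBIT − I = £382,806.30.
DCL = contribution ÷ (EBIT − I) = £2,638,010.30 ÷ £382,806.30 = 6.8912.

6.89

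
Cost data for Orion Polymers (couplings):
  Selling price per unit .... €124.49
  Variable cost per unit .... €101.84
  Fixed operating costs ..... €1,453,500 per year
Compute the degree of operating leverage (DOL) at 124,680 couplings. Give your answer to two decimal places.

Total contribution margin = 124,680 × €22.65 = €2,824,002.00.
Operating income = contribution − fixed costs = €2,824,002.00 − €1,453,500 = €1,370,502.00.
So DOL = total CM / EBIT = €2,824,002.00 / €1,370,502.00 = 2.0606.

2.06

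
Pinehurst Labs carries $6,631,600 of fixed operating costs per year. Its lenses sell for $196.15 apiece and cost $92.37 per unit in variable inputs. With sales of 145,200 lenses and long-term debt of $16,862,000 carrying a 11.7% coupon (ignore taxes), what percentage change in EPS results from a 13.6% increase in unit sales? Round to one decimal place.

+31.7%

Contribution at this volume is 145,200 × $103.78 = $15,068,856.00.
Subtracting fixed costs: EBIT = $15,068,856.00 − $6,631,600 = $8,437,256.00.
Interest = $1,972,854.00, so EBIT − I = $6,464,402.00.
Degree of combined leverage = contribution ÷ (EBIT − I) = $15,068,856.00 ÷ $6,464,402.00 = 2.3311.
%ΔEPS = DCL × %ΔSales = 2.3311 × +13.6% = +31.7%.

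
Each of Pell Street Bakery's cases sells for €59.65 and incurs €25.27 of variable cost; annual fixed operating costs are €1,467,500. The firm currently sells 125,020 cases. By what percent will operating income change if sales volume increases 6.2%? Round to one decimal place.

Contribution at this volume is 125,020 × €34.38 = €4,298,187.60.
Subtracting fixed costs: EBIT = €4,298,187.60 − €1,467,500 = €2,830,687.60.
So DOL = total CM / EBIT = €4,298,187.60 / €2,830,687.60 = 1.5184.
So EBIT moves 1.5184 × (+6.2%) = +9.4%.

+9.4%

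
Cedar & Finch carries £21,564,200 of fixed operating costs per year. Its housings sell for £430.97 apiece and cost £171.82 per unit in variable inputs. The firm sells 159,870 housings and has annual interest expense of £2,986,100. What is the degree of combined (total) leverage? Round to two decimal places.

Total contribution margin = 159,870 × £259.15 = £41,430,310.50.
Operating income = contribution − fixed costs = £41,430,310.50 − £21,564,200 = £19,866,110.50. Interest = £2,986,100.00, so EBIT − I = £16,880,010.50.
Degree of total leverage = total CM / (EBIT − interest) = £41,430,310.50 / £16,880,010.50 = 2.4544.

2.45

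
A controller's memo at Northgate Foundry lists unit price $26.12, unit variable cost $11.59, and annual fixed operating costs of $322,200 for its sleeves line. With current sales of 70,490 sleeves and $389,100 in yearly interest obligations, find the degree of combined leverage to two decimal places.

3.27

At 70,490 units, contribution = 70,490 × $14.53 = $1,024,219.70.
EBIT = $1,024,219.70 − $322,200 = $702,019.70. Interest = $389,100.00, so EBIT − I = $312,919.70.
Degree of total leverage = total CM / (EBIT − interest) = $1,024,219.70 / $312,919.70 = 3.2731.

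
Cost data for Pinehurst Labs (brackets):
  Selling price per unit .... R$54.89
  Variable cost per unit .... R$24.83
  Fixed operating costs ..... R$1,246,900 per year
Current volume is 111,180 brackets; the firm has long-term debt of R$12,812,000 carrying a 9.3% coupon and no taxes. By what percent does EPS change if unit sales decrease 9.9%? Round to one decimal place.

Contribution at this volume is 111,180 × R$30.06 = R$3,342,070.80.
Subtracting fixed costs: EBIT = R$3,342,070.80 − R$1,246,900 = R$2,095,170.80.
After interest of R$1,191,516.00, pre-tax earnings = R$903,654.80.
Degree of combined leverage = contribution ÷ (EBIT − I) = R$3,342,070.80 ÷ R$903,654.80 = 3.6984.
EPS therefore changes by 3.6984 × (-9.9%) = -36.6%.

-36.6%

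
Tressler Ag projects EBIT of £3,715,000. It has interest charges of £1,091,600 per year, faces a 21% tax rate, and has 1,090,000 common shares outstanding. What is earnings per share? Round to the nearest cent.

Pre-tax income = £3,715,000 − £1,091,600.00 = £2,623,400.00.
Net income = £2,623,400.00 × (1 − 0.21) = £2,072,486.00.
EPS = £2,072,486.00 ÷ 1,090,000 = £1.90.

£1.90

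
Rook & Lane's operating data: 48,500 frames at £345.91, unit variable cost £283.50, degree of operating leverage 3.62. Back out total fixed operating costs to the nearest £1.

£2,190,729

Contribution at this volume is 48,500 × £62.41 = £3,026,885.00.
Since DOL = CM ÷ EBIT, EBIT = £3,026,885.00 ÷ 3.62 = £836,156.08.
And FC = contribution − EBIT = £3,026,885.00 − £836,156.08 = £2,190,729.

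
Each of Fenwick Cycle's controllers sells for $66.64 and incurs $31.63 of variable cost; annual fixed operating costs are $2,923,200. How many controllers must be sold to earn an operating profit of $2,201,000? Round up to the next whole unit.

Each unit contributes $66.64 − $31.63 = $35.01.
Need Q such that Q × $35.01 − $2,923,200 = $2,201,000, i.e. Q = $5,124,200 / $35.01 = 146,363.90 → 146,364.

146,364 controllers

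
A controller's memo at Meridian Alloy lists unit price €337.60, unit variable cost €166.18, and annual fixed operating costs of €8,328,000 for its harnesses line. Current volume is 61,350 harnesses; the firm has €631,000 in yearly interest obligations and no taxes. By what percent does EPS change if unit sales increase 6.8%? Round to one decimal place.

Contribution at this volume is 61,350 × €171.42 = €10,516,617.00.
EBIT = €10,516,617.00 − €8,328,000 = €2,188,617.00.
After interest of €631,000.00, pre-tax earnings = €1,557,617.00.
Degree of combined leverage = contribution ÷ (EBIT − I) = €10,516,617.00 ÷ €1,557,617.00 = 6.7517.
EPS therefore changes by 6.7517 × (+6.8%) = +45.9%.

+45.9%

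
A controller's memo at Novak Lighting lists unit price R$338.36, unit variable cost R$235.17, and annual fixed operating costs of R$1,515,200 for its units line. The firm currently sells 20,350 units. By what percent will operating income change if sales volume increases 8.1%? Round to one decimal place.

At 20,350 units, contribution = 20,350 × R$103.19 = R$2,099,916.50.
Subtracting fixed costs: EBIT = R$2,099,916.50 − R$1,515,200 = R$584,716.50.
Degree of operating leverage = R$2,099,916.50 / R$584,716.50 = 3.5913.
%ΔEBIT = DOL × %ΔSales = 3.5913 × +8.1% = +29.1%.

+29.1%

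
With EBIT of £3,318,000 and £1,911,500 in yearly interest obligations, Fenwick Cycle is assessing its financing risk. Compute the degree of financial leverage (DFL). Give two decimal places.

2.36

Annual interest charges come to £1,911,500.00.
Degree of financial leverage = EBIT / (EBIT − interest) = £3,318,000 / £1,406,500.00 = 2.3590.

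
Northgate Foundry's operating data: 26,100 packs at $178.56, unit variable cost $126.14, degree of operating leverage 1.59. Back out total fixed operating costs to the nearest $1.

$507,683

At 26,100 units, contribution = 26,100 × $52.42 = $1,368,162.00.
Since DOL = CM ÷ EBIT, EBIT = $1,368,162.00 ÷ 1.59 = $860,479.25.
And FC = contribution − EBIT = $1,368,162.00 − $860,479.25 = $507,683.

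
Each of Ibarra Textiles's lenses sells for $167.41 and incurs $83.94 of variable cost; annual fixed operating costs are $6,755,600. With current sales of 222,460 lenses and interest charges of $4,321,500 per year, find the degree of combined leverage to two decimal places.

2.48

Total contribution margin = 222,460 × $83.47 = $18,568,736.20.
EBIT = $18,568,736.20 − $6,755,600 = $11,813,136.20. Interest = $4,321,500.00, so EBIT − I = $7,491,636.20.
DCL = contribution ÷ (EBIT − I) = $18,568,736.20 ÷ $7,491,636.20 = 2.4786.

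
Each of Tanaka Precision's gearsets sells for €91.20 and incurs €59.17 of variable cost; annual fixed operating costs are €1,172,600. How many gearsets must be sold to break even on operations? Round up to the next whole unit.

Unit CM = price − variable cost = €91.20 − €59.17 = €32.03.
Break-even Q = €1,172,600 / €32.03 = 36,609.43 → 36,610 gearsets.

36,610 gearsets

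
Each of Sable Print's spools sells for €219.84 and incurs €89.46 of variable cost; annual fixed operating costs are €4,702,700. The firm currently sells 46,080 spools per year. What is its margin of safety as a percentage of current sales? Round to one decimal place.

Each unit contributes €219.84 − €89.46 = €130.38. Break-even units = €4,702,700 ÷ €130.38 = 36,069.18; break-even revenue = 36,069.18 × €219.84 = €7,929,449.06.
Current sales = 46,080 × €219.84 = €10,130,227.20.
Margin of safety = (€10,130,227.20 − €7,929,449.06) ÷ €10,130,227.20 = 21.7%.

21.7%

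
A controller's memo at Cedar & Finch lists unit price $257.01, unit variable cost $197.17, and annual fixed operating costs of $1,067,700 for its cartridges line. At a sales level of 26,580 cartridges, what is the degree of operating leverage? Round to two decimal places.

3.04

Total contribution margin = 26,580 × $59.84 = $1,590,547.20.
EBIT = $1,590,547.20 − $1,067,700 = $522,847.20.
DOL = contribution ÷ EBIT = $1,590,547.20 ÷ $522,847.20 = 3.0421.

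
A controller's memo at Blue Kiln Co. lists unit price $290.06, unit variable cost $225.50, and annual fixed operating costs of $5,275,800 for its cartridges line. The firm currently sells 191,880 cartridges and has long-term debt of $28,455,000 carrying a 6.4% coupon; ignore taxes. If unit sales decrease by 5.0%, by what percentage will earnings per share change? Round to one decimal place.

Total contribution margin = 191,880 × $64.56 = $12,387,772.80.
Operating income = contribution − fixed costs = $12,387,772.80 − $5,275,800 = $7,111,972.80.
Interest = $1,821,120.00, so EBIT − I = $5,290,852.80.
DCL = total CM / (EBIT − I) = $12,387,772.80 / $5,290,852.80 = 2.3414.
EPS therefore changes by 2.3414 × (-5.0%) = -11.7%.

-11.7%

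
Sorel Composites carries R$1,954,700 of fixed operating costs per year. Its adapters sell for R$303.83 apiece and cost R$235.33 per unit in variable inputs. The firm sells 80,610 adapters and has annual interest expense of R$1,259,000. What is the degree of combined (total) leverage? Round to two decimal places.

At 80,610 units, contribution = 80,610 × R$68.50 = R$5,521,785.00.
EBIT = R$5,521,785.00 − R$1,954,700 = R$3,567,085.00. Interest = R$1,259,000.00, so EBIT − I = R$2,308,085.00.
DCL = contribution ÷ (EBIT − I) = R$5,521,785.00 ÷ R$2,308,085.00 = 2.3924.

2.39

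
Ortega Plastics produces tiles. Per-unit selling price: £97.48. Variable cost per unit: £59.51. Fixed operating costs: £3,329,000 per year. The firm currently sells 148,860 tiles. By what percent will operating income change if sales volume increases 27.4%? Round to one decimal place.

Total contribution margin = 148,860 × £37.97 = £5,652,214.20.
EBIT = £5,652,214.20 − £3,329,000 = £2,323,214.20.
So DOL = total CM / EBIT = £5,652,214.20 / £2,323,214.20 = 2.4329.
%ΔEBIT = DOL × %ΔSales = 2.4329 × +27.4% = +66.7%.

+66.7%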